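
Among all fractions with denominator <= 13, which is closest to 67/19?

46/13

Expand x = 67/19 as a continued fraction with the Euclidean algorithm:
  67 = 3*19 + 10, so a_0 = 3.
  19 = 1*10 + 9, so a_1 = 1.
  10 = 1*9 + 1, so a_2 = 1.
  9 = 9*1 + 0, so a_3 = 9.
so x = [3; 1, 1, 9].
Convergents (p_i = a_i*p_{i-1} + p_{i-2}, q_i = a_i*q_{i-1} + q_{i-2} with p_{-2}=0, p_{-1}=1, q_{-2}=1, q_{-1}=0), until the denominator exceeds 13:
  i=0: a_0=3, p_0 = 3*1 + 0 = 3, q_0 = 3*0 + 1 = 1.
  i=1: a_1=1, p_1 = 1*3 + 1 = 4, q_1 = 1*1 + 0 = 1.
  i=2: a_2=1, p_2 = 1*4 + 3 = 7, q_2 = 1*1 + 1 = 2.
  i=3: a_3=9, p_3 = 9*7 + 4 = 67, q_3 = 9*2 + 1 = 19.
q_3 = 19 > 13, so the last convergent with denominator <= 13 is p_2/q_2 = 7/2.
The closest fraction with denominator <= 13 is either p_2/q_2 or the intermediate fraction (k*p_2 + p_1)/(k*q_2 + q_1) with the largest k >= 1 whose denominator stays <= 13; these approach x as k grows, and every other convergent or intermediate fraction in range is farther away.
Largest k: floor((13 - q_1)/q_2) = floor((13 - 1)/2) = 6.
That gives (6*7 + 4)/(6*2 + 1) = 46/13.
Compare the errors: |x - 7/2| = |67*2 - 7*19|/(19*2) = 1/38, and |x - 46/13| = |67*13 - 46*19|/(19*13) = 3/247.
Cross-multiplying, 3*38 = 114 < 247 = 1*247, so 3/247 is smaller: the intermediate fraction 46/13 is closer to x than 7/2.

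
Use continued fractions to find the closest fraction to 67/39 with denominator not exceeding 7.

Expand x = 67/39 as a continued fraction with the Euclidean algorithm:
  67 = 1*39 + 28, so a_0 = 1.
  39 = 1*28 + 11, so a_1 = 1.
  28 = 2*11 + 6, so a_2 = 2.
  11 = 1*6 + 5, so a_3 = 1.
  6 = 1*5 + 1, so a_4 = 1.
  5 = 5*1 + 0, so a_5 = 5.
so x = [1; 1, 2, 1, 1, 5].
Convergents (p_i = a_i*p_{i-1} + p_{i-2}, q_i = a_i*q_{i-1} + q_{i-2} with p_{-2}=0, p_{-1}=1, q_{-2}=1, q_{-1}=0), until the denominator exceeds 7:
  i=0: a_0=1, p_0 = 1*1 + 0 = 1, q_0 = 1*0 + 1 = 1.
  i=1: a_1=1, p_1 = 1*1 + 1 = 2, q_1 = 1*1 + 0 = 1.
  i=2: a_2=2, p_2 = 2*2 + 1 = 5, q_2 = 2*1 + 1 = 3.
  i=3: a_3=1, p_3 = 1*5 + 2 = 7, q_3 = 1*3 + 1 = 4.
  i=4: a_4=1, p_4 = 1*7 + 5 = 12, q_4 = 1*4 + 3 = 7.
  i=5: a_5=5, p_5 = 5*12 + 7 = 67, q_5 = 5*7 + 4 = 39.
q_5 = 39 > 7, so the last convergent with denominator <= 7 is p_4/q_4 = 12/7.
The closest fraction with denominator <= 7 is either p_4/q_4 or the intermediate fraction (k*p_4 + p_3)/(k*q_4 + q_3) with the largest k >= 1 whose denominator stays <= 7; these approach x as k grows, and every other convergent or intermediate fraction in range is farther away.
Largest k: floor((7 - q_3)/q_4) = floor((7 - 4)/7) = 0.
Since k = 0, no intermediate fraction beyond p_4/q_4 has denominator <= 7, so the convergent 12/7 is the closest (its error is |67*7 - 12*39|/(39*7) = 1/273).

12/7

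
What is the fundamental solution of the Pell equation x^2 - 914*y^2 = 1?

First expand sqrt(914) as a continued fraction. With x_i = (sqrt(914) + m_i)/d_i and (m_0, d_0) = (0, 1): a_0 = floor(sqrt(914)) = 30, since 30^2 = 900 <= 914 < 961 = 31^2.
Iterate m_{i+1} = d_i*a_i - m_i, d_{i+1} = (914 - m_{i+1}^2)/d_i, a_{i+1} = floor((a_0 + m_{i+1})/d_{i+1}):
  m_1 = 1*30 - 0 = 30, d_1 = (914 - 30^2)/1 = 14/1 = 14, a_1 = floor((30 + 30)/14) = 4.
  m_2 = 14*4 - 30 = 26, d_2 = (914 - 26^2)/14 = 238/14 = 17, a_2 = floor((30 + 26)/17) = 3.
  m_3 = 17*3 - 26 = 25, d_3 = (914 - 25^2)/17 = 289/17 = 17, a_3 = floor((30 + 25)/17) = 3.
  m_4 = 17*3 - 25 = 26, d_4 = (914 - 26^2)/17 = 238/17 = 14, a_4 = floor((30 + 26)/14) = 4.
  m_5 = 14*4 - 26 = 30, d_5 = (914 - 30^2)/14 = 14/14 = 1, a_5 = floor((30 + 30)/1) = 60.
  m_6 = 1*60 - 30 = 30, d_6 = (914 - 30^2)/1 = 14/1 = 14: (m_6, d_6) = (m_1, d_1) = (30, 14), so from here the quotients repeat a_1, ..., a_5; the period length is 5.
So sqrt(914) = [30; (4, 3, 3, 4, 60)] with period length k = 5.
k is odd, so (p_{k-1}, q_{k-1}) only solves x^2 - 914y^2 = -1 and the fundamental solution of x^2 - 914y^2 = 1 is (p_{2k-1}, q_{2k-1}) = (p_9, q_9); compute convergents through index 9, running through the period twice.
Convergents (p_i = a_i*p_{i-1} + p_{i-2}, q_i = a_i*q_{i-1} + q_{i-2} with p_{-2}=0, p_{-1}=1, q_{-2}=1, q_{-1}=0):
  i=0: a_0=30, p_0 = 30*1 + 0 = 30, q_0 = 30*0 + 1 = 1.
  i=1: a_1=4, p_1 = 4*30 + 1 = 121, q_1 = 4*1 + 0 = 4.
  i=2: a_2=3, p_2 = 3*121 + 30 = 393, q_2 = 3*4 + 1 = 13.
  i=3: a_3=3, p_3 = 3*393 + 121 = 1300, q_3 = 3*13 + 4 = 43.
  i=4: a_4=4, p_4 = 4*1300 + 393 = 5593, q_4 = 4*43 + 13 = 185.
  i=5: a_5=60, p_5 = 60*5593 + 1300 = 336880, q_5 = 60*185 + 43 = 11143.
  i=6: a_6=4, p_6 = 4*336880 + 5593 = 1353113, q_6 = 4*11143 + 185 = 44757.
  i=7: a_7=3, p_7 = 3*1353113 + 336880 = 4396219, q_7 = 3*44757 + 11143 = 145414.
  i=8: a_8=3, p_8 = 3*4396219 + 1353113 = 14541770, q_8 = 3*145414 + 44757 = 480999.
  i=9: a_9=4, p_9 = 4*14541770 + 4396219 = 62563299, q_9 = 4*480999 + 145414 = 2069410.
Indeed p_4^2 - 914*q_4^2 = 31281649 - 31281650 = -1, not +1.
Check: 62563299^2 - 914*2069410^2 = 3914166381763401 - 3914166381763400 = 1, so (x, y) = (62563299, 2069410) solves the equation, and by the theorem it is the least positive solution.

(x, y) = (62563299, 2069410)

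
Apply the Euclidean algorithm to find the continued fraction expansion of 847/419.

[2; 46, 1, 1, 4]

Run the Euclidean algorithm on 847 and 419; the successive quotients are the partial quotients a_0, a_1, ... (each step inverts the fractional part left over by the previous one):
  847 = 2*419 + 9, so a_0 = 2.
  419 = 46*9 + 5, so a_1 = 46.
  9 = 1*5 + 4, so a_2 = 1.
  5 = 1*4 + 1, so a_3 = 1.
  4 = 4*1 + 0, so a_4 = 4.
The remainder reaches 0 after 5 divisions, so the expansion has 5 partial quotients, read off in order.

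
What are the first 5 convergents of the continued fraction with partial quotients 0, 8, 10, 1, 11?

0/1, 1/8, 10/81, 11/89, 131/1060

Using the convergent recurrence p_i = a_i*p_{i-1} + p_{i-2}, q_i = a_i*q_{i-1} + q_{i-2} with p_{-2}=0, p_{-1}=1, q_{-2}=1, q_{-1}=0:
  i=0: a_0=0, p_0 = 0*1 + 0 = 0, q_0 = 0*0 + 1 = 1.
  i=1: a_1=8, p_1 = 8*0 + 1 = 1, q_1 = 8*1 + 0 = 8.
  i=2: a_2=10, p_2 = 10*1 + 0 = 10, q_2 = 10*8 + 1 = 81.
  i=3: a_3=1, p_3 = 1*10 + 1 = 11, q_3 = 1*81 + 8 = 89.
  i=4: a_4=11, p_4 = 11*11 + 10 = 131, q_4 = 11*89 + 81 = 1060.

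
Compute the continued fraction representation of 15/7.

Run the Euclidean algorithm on 15 and 7; the successive quotients are the partial quotients a_0, a_1, ... (each step inverts the fractional part left over by the previous one):
  15 = 2*7 + 1, so a_0 = 2.
  7 = 7*1 + 0, so a_1 = 7.
The remainder reaches 0 after 2 divisions, so the expansion has 2 partial quotients, read off in order.

[2; 7]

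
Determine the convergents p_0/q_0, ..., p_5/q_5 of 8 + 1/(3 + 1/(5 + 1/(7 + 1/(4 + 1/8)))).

Using the convergent recurrence p_i = a_i*p_{i-1} + p_{i-2}, q_i = a_i*q_{i-1} + q_{i-2} with p_{-2}=0, p_{-1}=1, q_{-2}=1, q_{-1}=0:
  i=0: a_0=8, p_0 = 8*1 + 0 = 8, q_0 = 8*0 + 1 = 1.
  i=1: a_1=3, p_1 = 3*8 + 1 = 25, q_1 = 3*1 + 0 = 3.
  i=2: a_2=5, p_2 = 5*25 + 8 = 133, q_2 = 5*3 + 1 = 16.
  i=3: a_3=7, p_3 = 7*133 + 25 = 956, q_3 = 7*16 + 3 = 115.
  i=4: a_4=4, p_4 = 4*956 + 133 = 3957, q_4 = 4*115 + 16 = 476.
  i=5: a_5=8, p_5 = 8*3957 + 956 = 32612, q_5 = 8*476 + 115 = 3923.

8/1, 25/3, 133/16, 956/115, 3957/476, 32612/3923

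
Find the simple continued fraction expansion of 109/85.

Run the Euclidean algorithm on 109 and 85; the successive quotients are the partial quotients a_0, a_1, ... (each step inverts the fractional part left over by the previous one):
  109 = 1*85 + 24, so a_0 = 1.
  85 = 3*24 + 13, so a_1 = 3.
  24 = 1*13 + 11, so a_2 = 1.
  13 = 1*11 + 2, so a_3 = 1.
  11 = 5*2 + 1, so a_4 = 5.
  2 = 2*1 + 0, so a_5 = 2.
The remainder reaches 0 after 6 divisions, so the expansion has 6 partial quotients, read off in order.

[1; 3, 1, 1, 5, 2]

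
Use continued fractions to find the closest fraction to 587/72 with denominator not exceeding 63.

Expand x = 587/72 as a continued fraction with the Euclidean algorithm:
  587 = 8*72 + 11, so a_0 = 8.
  72 = 6*11 + 6, so a_1 = 6.
  11 = 1*6 + 5, so a_2 = 1.
  6 = 1*5 + 1, so a_3 = 1.
  5 = 5*1 + 0, so a_4 = 5.
so x = [8; 6, 1, 1, 5].
Convergents (p_i = a_i*p_{i-1} + p_{i-2}, q_i = a_i*q_{i-1} + q_{i-2} with p_{-2}=0, p_{-1}=1, q_{-2}=1, q_{-1}=0), until the denominator exceeds 63:
  i=0: a_0=8, p_0 = 8*1 + 0 = 8, q_0 = 8*0 + 1 = 1.
  i=1: a_1=6, p_1 = 6*8 + 1 = 49, q_1 = 6*1 + 0 = 6.
  i=2: a_2=1, p_2 = 1*49 + 8 = 57, q_2 = 1*6 + 1 = 7.
  i=3: a_3=1, p_3 = 1*57 + 49 = 106, q_3 = 1*7 + 6 = 13.
  i=4: a_4=5, p_4 = 5*106 + 57 = 587, q_4 = 5*13 + 7 = 72.
q_4 = 72 > 63, so the last convergent with denominator <= 63 is p_3/q_3 = 106/13.
The closest fraction with denominator <= 63 is either p_3/q_3 or the intermediate fraction (k*p_3 + p_2)/(k*q_3 + q_2) with the largest k >= 1 whose denominator stays <= 63; these approach x as k grows, and every other convergent or intermediate fraction in range is farther away.
Largest k: floor((63 - q_2)/q_3) = floor((63 - 7)/13) = 4.
That gives (4*106 + 57)/(4*13 + 7) = 481/59.
Compare the errors: |x - 106/13| = |587*13 - 106*72|/(72*13) = 1/936, and |x - 481/59| = |587*59 - 481*72|/(72*59) = 1/4248.
Cross-multiplying, 1*936 = 936 < 4248 = 1*4248, so 1/4248 is smaller: the intermediate fraction 481/59 is closer to x than 106/13.

481/59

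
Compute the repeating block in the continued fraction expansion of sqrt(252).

[15; (1, 6, 1, 30)]

Write x_i = (sqrt(252) + m_i)/d_i with (m_0, d_0) = (0, 1). a_0 = floor(sqrt(252)) = 15, since 15^2 = 225 <= 252 < 256 = 16^2.
Iterate m_{i+1} = d_i*a_i - m_i, d_{i+1} = (252 - m_{i+1}^2)/d_i, a_{i+1} = floor((a_0 + m_{i+1})/d_{i+1}):
  m_1 = 1*15 - 0 = 15, d_1 = (252 - 15^2)/1 = 27/1 = 27, a_1 = floor((15 + 15)/27) = 1.
  m_2 = 27*1 - 15 = 12, d_2 = (252 - 12^2)/27 = 108/27 = 4, a_2 = floor((15 + 12)/4) = 6.
  m_3 = 4*6 - 12 = 12, d_3 = (252 - 12^2)/4 = 108/4 = 27, a_3 = floor((15 + 12)/27) = 1.
  m_4 = 27*1 - 12 = 15, d_4 = (252 - 15^2)/27 = 27/27 = 1, a_4 = floor((15 + 15)/1) = 30.
  m_5 = 1*30 - 15 = 15, d_5 = (252 - 15^2)/1 = 27/1 = 27: (m_5, d_5) = (m_1, d_1) = (15, 27), so from here the quotients repeat a_1, ..., a_4; the period length is 4.
Hence the expansion of sqrt(252) is a_0 = 15 followed by the repeating block 1, 6, 1, 30 (period 4).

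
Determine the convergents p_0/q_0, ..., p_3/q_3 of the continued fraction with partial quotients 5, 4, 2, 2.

Using the convergent recurrence p_i = a_i*p_{i-1} + p_{i-2}, q_i = a_i*q_{i-1} + q_{i-2} with p_{-2}=0, p_{-1}=1, q_{-2}=1, q_{-1}=0:
  i=0: a_0=5, p_0 = 5*1 + 0 = 5, q_0 = 5*0 + 1 = 1.
  i=1: a_1=4, p_1 = 4*5 + 1 = 21, q_1 = 4*1 + 0 = 4.
  i=2: a_2=2, p_2 = 2*21 + 5 = 47, q_2 = 2*4 + 1 = 9.
  i=3: a_3=2, p_3 = 2*47 + 21 = 115, q_3 = 2*9 + 4 = 22.

5/1, 21/4, 47/9, 115/22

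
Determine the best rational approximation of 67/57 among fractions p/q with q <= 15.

13/11

Expand x = 67/57 as a continued fraction with the Euclidean algorithm:
  67 = 1*57 + 10, so a_0 = 1.
  57 = 5*10 + 7, so a_1 = 5.
  10 = 1*7 + 3, so a_2 = 1.
  7 = 2*3 + 1, so a_3 = 2.
  3 = 3*1 + 0, so a_4 = 3.
so x = [1; 5, 1, 2, 3].
Convergents (p_i = a_i*p_{i-1} + p_{i-2}, q_i = a_i*q_{i-1} + q_{i-2} with p_{-2}=0, p_{-1}=1, q_{-2}=1, q_{-1}=0), until the denominator exceeds 15:
  i=0: a_0=1, p_0 = 1*1 + 0 = 1, q_0 = 1*0 + 1 = 1.
  i=1: a_1=5, p_1 = 5*1 + 1 = 6, q_1 = 5*1 + 0 = 5.
  i=2: a_2=1, p_2 = 1*6 + 1 = 7, q_2 = 1*5 + 1 = 6.
  i=3: a_3=2, p_3 = 2*7 + 6 = 20, q_3 = 2*6 + 5 = 17.
q_3 = 17 > 15, so the last convergent with denominator <= 15 is p_2/q_2 = 7/6.
The closest fraction with denominator <= 15 is either p_2/q_2 or the intermediate fraction (k*p_2 + p_1)/(k*q_2 + q_1) with the largest k >= 1 whose denominator stays <= 15; these approach x as k grows, and every other convergent or intermediate fraction in range is farther away.
Largest k: floor((15 - q_1)/q_2) = floor((15 - 5)/6) = 1.
That gives (1*7 + 6)/(1*6 + 5) = 13/11.
Compare the errors: |x - 7/6| = |67*6 - 7*57|/(57*6) = 3/342, and |x - 13/11| = |67*11 - 13*57|/(57*11) = 4/627.
Cross-multiplying, 4*342 = 1368 < 1881 = 3*627, so 4/627 is smaller: the intermediate fraction 13/11 is closer to x than 7/6.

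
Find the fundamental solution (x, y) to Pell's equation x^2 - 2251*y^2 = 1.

First expand sqrt(2251) as a continued fraction. With x_i = (sqrt(2251) + m_i)/d_i and (m_0, d_0) = (0, 1): a_0 = floor(sqrt(2251)) = 47, since 47^2 = 2209 <= 2251 < 2304 = 48^2.
Iterate m_{i+1} = d_i*a_i - m_i, d_{i+1} = (2251 - m_{i+1}^2)/d_i, a_{i+1} = floor((a_0 + m_{i+1})/d_{i+1}):
  m_1 = 1*47 - 0 = 47, d_1 = (2251 - 47^2)/1 = 42/1 = 42, a_1 = floor((47 + 47)/42) = 2.
  m_2 = 42*2 - 47 = 37, d_2 = (2251 - 37^2)/42 = 882/42 = 21, a_2 = floor((47 + 37)/21) = 4.
  m_3 = 21*4 - 37 = 47, d_3 = (2251 - 47^2)/21 = 42/21 = 2, a_3 = floor((47 + 47)/2) = 47.
  m_4 = 2*47 - 47 = 47, d_4 = (2251 - 47^2)/2 = 42/2 = 21, a_4 = floor((47 + 47)/21) = 4.
  m_5 = 21*4 - 47 = 37, d_5 = (2251 - 37^2)/21 = 882/21 = 42, a_5 = floor((47 + 37)/42) = 2.
  m_6 = 42*2 - 37 = 47, d_6 = (2251 - 47^2)/42 = 42/42 = 1, a_6 = floor((47 + 47)/1) = 94.
  m_7 = 1*94 - 47 = 47, d_7 = (2251 - 47^2)/1 = 42/1 = 42: (m_7, d_7) = (m_1, d_1) = (47, 42), so from here the quotients repeat a_1, ..., a_6; the period length is 6.
So sqrt(2251) = [47; (2, 4, 47, 4, 2, 94)] with period length k = 6.
k is even, so the fundamental solution of x^2 - 2251y^2 = 1 is (p_{k-1}, q_{k-1}) = (p_5, q_5); compute convergents through index 5.
Convergents (p_i = a_i*p_{i-1} + p_{i-2}, q_i = a_i*q_{i-1} + q_{i-2} with p_{-2}=0, p_{-1}=1, q_{-2}=1, q_{-1}=0):
  i=0: a_0=47, p_0 = 47*1 + 0 = 47, q_0 = 47*0 + 1 = 1.
  i=1: a_1=2, p_1 = 2*47 + 1 = 95, q_1 = 2*1 + 0 = 2.
  i=2: a_2=4, p_2 = 4*95 + 47 = 427, q_2 = 4*2 + 1 = 9.
  i=3: a_3=47, p_3 = 47*427 + 95 = 20164, q_3 = 47*9 + 2 = 425.
  i=4: a_4=4, p_4 = 4*20164 + 427 = 81083, q_4 = 4*425 + 9 = 1709.
  i=5: a_5=2, p_5 = 2*81083 + 20164 = 182330, q_5 = 2*1709 + 425 = 3843.
Check: 182330^2 - 2251*3843^2 = 33244228900 - 33244228899 = 1, so (x, y) = (182330, 3843) solves the equation, and by the theorem it is the least positive solution.

(x, y) = (182330, 3843)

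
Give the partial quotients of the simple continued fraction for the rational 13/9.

[1; 2, 4]

Run the Euclidean algorithm on 13 and 9; the successive quotients are the partial quotients a_0, a_1, ... (each step inverts the fractional part left over by the previous one):
  13 = 1*9 + 4, so a_0 = 1.
  9 = 2*4 + 1, so a_1 = 2.
  4 = 4*1 + 0, so a_2 = 4.
The remainder reaches 0 after 3 divisions, so the expansion has 3 partial quotients, read off in order.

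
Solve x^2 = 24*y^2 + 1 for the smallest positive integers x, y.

First expand sqrt(24) as a continued fraction. With x_i = (sqrt(24) + m_i)/d_i and (m_0, d_0) = (0, 1): a_0 = floor(sqrt(24)) = 4, since 4^2 = 16 <= 24 < 25 = 5^2.
Iterate m_{i+1} = d_i*a_i - m_i, d_{i+1} = (24 - m_{i+1}^2)/d_i, a_{i+1} = floor((a_0 + m_{i+1})/d_{i+1}):
  m_1 = 1*4 - 0 = 4, d_1 = (24 - 4^2)/1 = 8/1 = 8, a_1 = floor((4 + 4)/8) = 1.
  m_2 = 8*1 - 4 = 4, d_2 = (24 - 4^2)/8 = 8/8 = 1, a_2 = floor((4 + 4)/1) = 8.
  m_3 = 1*8 - 4 = 4, d_3 = (24 - 4^2)/1 = 8/1 = 8: (m_3, d_3) = (m_1, d_1) = (4, 8), so from here the quotients repeat a_1, a_2; the period length is 2.
So sqrt(24) = [4; (1, 8)] with period length k = 2.
k is even, so the fundamental solution of x^2 - 24y^2 = 1 is (p_{k-1}, q_{k-1}) = (p_1, q_1); compute convergents through index 1.
Convergents (p_i = a_i*p_{i-1} + p_{i-2}, q_i = a_i*q_{i-1} + q_{i-2} with p_{-2}=0, p_{-1}=1, q_{-2}=1, q_{-1}=0):
  i=0: a_0=4, p_0 = 4*1 + 0 = 4, q_0 = 4*0 + 1 = 1.
  i=1: a_1=1, p_1 = 1*4 + 1 = 5, q_1 = 1*1 + 0 = 1.
Check: 5^2 - 24*1^2 = 25 - 24 = 1, so (x, y) = (5, 1) solves the equation, and by the theorem it is the least positive solution.

(x, y) = (5, 1)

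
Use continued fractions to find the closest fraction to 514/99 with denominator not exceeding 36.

Expand x = 514/99 as a continued fraction with the Euclidean algorithm:
  514 = 5*99 + 19, so a_0 = 5.
  99 = 5*19 + 4, so a_1 = 5.
  19 = 4*4 + 3, so a_2 = 4.
  4 = 1*3 + 1, so a_3 = 1.
  3 = 3*1 + 0, so a_4 = 3.
so x = [5; 5, 4, 1, 3].
Convergents (p_i = a_i*p_{i-1} + p_{i-2}, q_i = a_i*q_{i-1} + q_{i-2} with p_{-2}=0, p_{-1}=1, q_{-2}=1, q_{-1}=0), until the denominator exceeds 36:
  i=0: a_0=5, p_0 = 5*1 + 0 = 5, q_0 = 5*0 + 1 = 1.
  i=1: a_1=5, p_1 = 5*5 + 1 = 26, q_1 = 5*1 + 0 = 5.
  i=2: a_2=4, p_2 = 4*26 + 5 = 109, q_2 = 4*5 + 1 = 21.
  i=3: a_3=1, p_3 = 1*109 + 26 = 135, q_3 = 1*21 + 5 = 26.
  i=4: a_4=3, p_4 = 3*135 + 109 = 514, q_4 = 3*26 + 21 = 99.
q_4 = 99 > 36, so the last convergent with denominator <= 36 is p_3/q_3 = 135/26.
The closest fraction with denominator <= 36 is either p_3/q_3 or the intermediate fraction (k*p_3 + p_2)/(k*q_3 + q_2) with the largest k >= 1 whose denominator stays <= 36; these approach x as k grows, and every other convergent or intermediate fraction in range is farther away.
Largest k: floor((36 - q_2)/q_3) = floor((36 - 21)/26) = 0.
Since k = 0, no intermediate fraction beyond p_3/q_3 has denominator <= 36, so the convergent 135/26 is the closest (its error is |514*26 - 135*99|/(99*26) = 1/2574).

135/26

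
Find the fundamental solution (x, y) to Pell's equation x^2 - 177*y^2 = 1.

First expand sqrt(177) as a continued fraction. With x_i = (sqrt(177) + m_i)/d_i and (m_0, d_0) = (0, 1): a_0 = floor(sqrt(177)) = 13, since 13^2 = 169 <= 177 < 196 = 14^2.
Iterate m_{i+1} = d_i*a_i - m_i, d_{i+1} = (177 - m_{i+1}^2)/d_i, a_{i+1} = floor((a_0 + m_{i+1})/d_{i+1}):
  m_1 = 1*13 - 0 = 13, d_1 = (177 - 13^2)/1 = 8/1 = 8, a_1 = floor((13 + 13)/8) = 3.
  m_2 = 8*3 - 13 = 11, d_2 = (177 - 11^2)/8 = 56/8 = 7, a_2 = floor((13 + 11)/7) = 3.
  m_3 = 7*3 - 11 = 10, d_3 = (177 - 10^2)/7 = 77/7 = 11, a_3 = floor((13 + 10)/11) = 2.
  m_4 = 11*2 - 10 = 12, d_4 = (177 - 12^2)/11 = 33/11 = 3, a_4 = floor((13 + 12)/3) = 8.
  m_5 = 3*8 - 12 = 12, d_5 = (177 - 12^2)/3 = 33/3 = 11, a_5 = floor((13 + 12)/11) = 2.
  m_6 = 11*2 - 12 = 10, d_6 = (177 - 10^2)/11 = 77/11 = 7, a_6 = floor((13 + 10)/7) = 3.
  m_7 = 7*3 - 10 = 11, d_7 = (177 - 11^2)/7 = 56/7 = 8, a_7 = floor((13 + 11)/8) = 3.
  m_8 = 8*3 - 11 = 13, d_8 = (177 - 13^2)/8 = 8/8 = 1, a_8 = floor((13 + 13)/1) = 26.
  m_9 = 1*26 - 13 = 13, d_9 = (177 - 13^2)/1 = 8/1 = 8: (m_9, d_9) = (m_1, d_1) = (13, 8), so from here the quotients repeat a_1, ..., a_8; the period length is 8.
So sqrt(177) = [13; (3, 3, 2, 8, 2, 3, 3, 26)] with period length k = 8.
k is even, so the fundamental solution of x^2 - 177y^2 = 1 is (p_{k-1}, q_{k-1}) = (p_7, q_7); compute convergents through index 7.
Convergents (p_i = a_i*p_{i-1} + p_{i-2}, q_i = a_i*q_{i-1} + q_{i-2} with p_{-2}=0, p_{-1}=1, q_{-2}=1, q_{-1}=0):
  i=0: a_0=13, p_0 = 13*1 + 0 = 13, q_0 = 13*0 + 1 = 1.
  i=1: a_1=3, p_1 = 3*13 + 1 = 40, q_1 = 3*1 + 0 = 3.
  i=2: a_2=3, p_2 = 3*40 + 13 = 133, q_2 = 3*3 + 1 = 10.
  i=3: a_3=2, p_3 = 2*133 + 40 = 306, q_3 = 2*10 + 3 = 23.
  i=4: a_4=8, p_4 = 8*306 + 133 = 2581, q_4 = 8*23 + 10 = 194.
  i=5: a_5=2, p_5 = 2*2581 + 306 = 5468, q_5 = 2*194 + 23 = 411.
  i=6: a_6=3, p_6 = 3*5468 + 2581 = 18985, q_6 = 3*411 + 194 = 1427.
  i=7: a_7=3, p_7 = 3*18985 + 5468 = 62423, q_7 = 3*1427 + 411 = 4692.
Check: 62423^2 - 177*4692^2 = 3896630929 - 3896630928 = 1, so (x, y) = (62423, 4692) solves the equation, and by the theorem it is the least positive solution.

(x, y) = (62423, 4692)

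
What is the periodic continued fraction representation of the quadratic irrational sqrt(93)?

[9; (1, 1, 1, 4, 6, 4, 1, 1, 1, 18)]

Write x_i = (sqrt(93) + m_i)/d_i with (m_0, d_0) = (0, 1). a_0 = floor(sqrt(93)) = 9, since 9^2 = 81 <= 93 < 100 = 10^2.
Iterate m_{i+1} = d_i*a_i - m_i, d_{i+1} = (93 - m_{i+1}^2)/d_i, a_{i+1} = floor((a_0 + m_{i+1})/d_{i+1}):
  m_1 = 1*9 - 0 = 9, d_1 = (93 - 9^2)/1 = 12/1 = 12, a_1 = floor((9 + 9)/12) = 1.
  m_2 = 12*1 - 9 = 3, d_2 = (93 - 3^2)/12 = 84/12 = 7, a_2 = floor((9 + 3)/7) = 1.
  m_3 = 7*1 - 3 = 4, d_3 = (93 - 4^2)/7 = 77/7 = 11, a_3 = floor((9 + 4)/11) = 1.
  m_4 = 11*1 - 4 = 7, d_4 = (93 - 7^2)/11 = 44/11 = 4, a_4 = floor((9 + 7)/4) = 4.
  m_5 = 4*4 - 7 = 9, d_5 = (93 - 9^2)/4 = 12/4 = 3, a_5 = floor((9 + 9)/3) = 6.
  m_6 = 3*6 - 9 = 9, d_6 = (93 - 9^2)/3 = 12/3 = 4, a_6 = floor((9 + 9)/4) = 4.
  m_7 = 4*4 - 9 = 7, d_7 = (93 - 7^2)/4 = 44/4 = 11, a_7 = floor((9 + 7)/11) = 1.
  m_8 = 11*1 - 7 = 4, d_8 = (93 - 4^2)/11 = 77/11 = 7, a_8 = floor((9 + 4)/7) = 1.
  m_9 = 7*1 - 4 = 3, d_9 = (93 - 3^2)/7 = 84/7 = 12, a_9 = floor((9 + 3)/12) = 1.
  m_10 = 12*1 - 3 = 9, d_10 = (93 - 9^2)/12 = 12/12 = 1, a_10 = floor((9 + 9)/1) = 18.
  m_11 = 1*18 - 9 = 9, d_11 = (93 - 9^2)/1 = 12/1 = 12: (m_11, d_11) = (m_1, d_1) = (9, 12), so from here the quotients repeat a_1, ..., a_10; the period length is 10.
Hence the expansion of sqrt(93) is a_0 = 9 followed by the repeating block 1, 1, 1, 4, 6, 4, 1, 1, 1, 18 (period 10).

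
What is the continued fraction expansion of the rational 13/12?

[1; 12]

Run the Euclidean algorithm on 13 and 12; the successive quotients are the partial quotients a_0, a_1, ... (each step inverts the fractional part left over by the previous one):
  13 = 1*12 + 1, so a_0 = 1.
  12 = 12*1 + 0, so a_1 = 12.
The remainder reaches 0 after 2 divisions, so the expansion has 2 partial quotients, read off in order.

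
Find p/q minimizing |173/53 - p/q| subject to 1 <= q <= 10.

Expand x = 173/53 as a continued fraction with the Euclidean algorithm:
  173 = 3*53 + 14, so a_0 = 3.
  53 = 3*14 + 11, so a_1 = 3.
  14 = 1*11 + 3, so a_2 = 1.
  11 = 3*3 + 2, so a_3 = 3.
  3 = 1*2 + 1, so a_4 = 1.
  2 = 2*1 + 0, so a_5 = 2.
so x = [3; 3, 1, 3, 1, 2].
Convergents (p_i = a_i*p_{i-1} + p_{i-2}, q_i = a_i*q_{i-1} + q_{i-2} with p_{-2}=0, p_{-1}=1, q_{-2}=1, q_{-1}=0), until the denominator exceeds 10:
  i=0: a_0=3, p_0 = 3*1 + 0 = 3, q_0 = 3*0 + 1 = 1.
  i=1: a_1=3, p_1 = 3*3 + 1 = 10, q_1 = 3*1 + 0 = 3.
  i=2: a_2=1, p_2 = 1*10 + 3 = 13, q_2 = 1*3 + 1 = 4.
  i=3: a_3=3, p_3 = 3*13 + 10 = 49, q_3 = 3*4 + 3 = 15.
q_3 = 15 > 10, so the last convergent with denominator <= 10 is p_2/q_2 = 13/4.
The closest fraction with denominator <= 10 is either p_2/q_2 or the intermediate fraction (k*p_2 + p_1)/(k*q_2 + q_1) with the largest k >= 1 whose denominator stays <= 10; these approach x as k grows, and every other convergent or intermediate fraction in range is farther away.
Largest k: floor((10 - q_1)/q_2) = floor((10 - 3)/4) = 1.
That gives (1*13 + 10)/(1*4 + 3) = 23/7.
Compare the errors: |x - 13/4| = |173*4 - 13*53|/(53*4) = 3/212, and |x - 23/7| = |173*7 - 23*53|/(53*7) = 8/371.
Cross-multiplying, 3*371 = 1113 < 1696 = 8*212, so 3/212 is smaller: the convergent 13/4 is closer to x than 23/7.

13/4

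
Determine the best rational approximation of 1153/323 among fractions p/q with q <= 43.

Expand x = 1153/323 as a continued fraction with the Euclidean algorithm:
  1153 = 3*323 + 184, so a_0 = 3.
  323 = 1*184 + 139, so a_1 = 1.
  184 = 1*139 + 45, so a_2 = 1.
  139 = 3*45 + 4, so a_3 = 3.
  45 = 11*4 + 1, so a_4 = 11.
  4 = 4*1 + 0, so a_5 = 4.
so x = [3; 1, 1, 3, 11, 4].
Convergents (p_i = a_i*p_{i-1} + p_{i-2}, q_i = a_i*q_{i-1} + q_{i-2} with p_{-2}=0, p_{-1}=1, q_{-2}=1, q_{-1}=0), until the denominator exceeds 43:
  i=0: a_0=3, p_0 = 3*1 + 0 = 3, q_0 = 3*0 + 1 = 1.
  i=1: a_1=1, p_1 = 1*3 + 1 = 4, q_1 = 1*1 + 0 = 1.
  i=2: a_2=1, p_2 = 1*4 + 3 = 7, q_2 = 1*1 + 1 = 2.
  i=3: a_3=3, p_3 = 3*7 + 4 = 25, q_3 = 3*2 + 1 = 7.
  i=4: a_4=11, p_4 = 11*25 + 7 = 282, q_4 = 11*7 + 2 = 79.
q_4 = 79 > 43, so the last convergent with denominator <= 43 is p_3/q_3 = 25/7.
The closest fraction with denominator <= 43 is either p_3/q_3 or the intermediate fraction (k*p_3 + p_2)/(k*q_3 + q_2) with the largest k >= 1 whose denominator stays <= 43; these approach x as k grows, and every other convergent or intermediate fraction in range is farther away.
Largest k: floor((43 - q_2)/q_3) = floor((43 - 2)/7) = 5.
That gives (5*25 + 7)/(5*7 + 2) = 132/37.
Compare the errors: |x - 25/7| = |1153*7 - 25*323|/(323*7) = 4/2261, and |x - 132/37| = |1153*37 - 132*323|/(323*37) = 25/11951.
Cross-multiplying, 4*11951 = 47804 < 56525 = 25*2261, so 4/2261 is smaller: the convergent 25/7 is closer to x than 132/37.

25/7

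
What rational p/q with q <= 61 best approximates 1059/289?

Expand x = 1059/289 as a continued fraction with the Euclidean algorithm:
  1059 = 3*289 + 192, so a_0 = 3.
  289 = 1*192 + 97, so a_1 = 1.
  192 = 1*97 + 95, so a_2 = 1.
  97 = 1*95 + 2, so a_3 = 1.
  95 = 47*2 + 1, so a_4 = 47.
  2 = 2*1 + 0, so a_5 = 2.
so x = [3; 1, 1, 1, 47, 2].
Convergents (p_i = a_i*p_{i-1} + p_{i-2}, q_i = a_i*q_{i-1} + q_{i-2} with p_{-2}=0, p_{-1}=1, q_{-2}=1, q_{-1}=0), until the denominator exceeds 61:
  i=0: a_0=3, p_0 = 3*1 + 0 = 3, q_0 = 3*0 + 1 = 1.
  i=1: a_1=1, p_1 = 1*3 + 1 = 4, q_1 = 1*1 + 0 = 1.
  i=2: a_2=1, p_2 = 1*4 + 3 = 7, q_2 = 1*1 + 1 = 2.
  i=3: a_3=1, p_3 = 1*7 + 4 = 11, q_3 = 1*2 + 1 = 3.
  i=4: a_4=47, p_4 = 47*11 + 7 = 524, q_4 = 47*3 + 2 = 143.
q_4 = 143 > 61, so the last convergent with denominator <= 61 is p_3/q_3 = 11/3.
The closest fraction with denominator <= 61 is either p_3/q_3 or the intermediate fraction (k*p_3 + p_2)/(k*q_3 + q_2) with the largest k >= 1 whose denominator stays <= 61; these approach x as k grows, and every other convergent or intermediate fraction in range is farther away.
Largest k: floor((61 - q_2)/q_3) = floor((61 - 2)/3) = 19.
That gives (19*11 + 7)/(19*3 + 2) = 216/59.
Compare the errors: |x - 11/3| = |1059*3 - 11*289|/(289*3) = 2/867, and |x - 216/59| = |1059*59 - 216*289|/(289*59) = 57/17051.
Cross-multiplying, 2*17051 = 34102 < 49419 = 57*867, so 2/867 is smaller: the convergent 11/3 is closer to x than 216/59.

11/3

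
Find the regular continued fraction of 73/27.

[2; 1, 2, 2, 1, 2]

Run the Euclidean algorithm on 73 and 27; the successive quotients are the partial quotients a_0, a_1, ... (each step inverts the fractional part left over by the previous one):
  73 = 2*27 + 19, so a_0 = 2.
  27 = 1*19 + 8, so a_1 = 1.
  19 = 2*8 + 3, so a_2 = 2.
  8 = 2*3 + 2, so a_3 = 2.
  3 = 1*2 + 1, so a_4 = 1.
  2 = 2*1 + 0, so a_5 = 2.
The remainder reaches 0 after 6 divisions, so the expansion has 6 partial quotients, read off in order.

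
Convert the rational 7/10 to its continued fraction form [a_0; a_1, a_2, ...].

Run the Euclidean algorithm on 7 and 10; the successive quotients are the partial quotients a_0, a_1, ... (each step inverts the fractional part left over by the previous one):
  7 = 0*10 + 7, so a_0 = 0.
  10 = 1*7 + 3, so a_1 = 1.
  7 = 2*3 + 1, so a_2 = 2.
  3 = 3*1 + 0, so a_3 = 3.
The remainder reaches 0 after 4 divisions, so the expansion has 4 partial quotients, read off in order.

[0; 1, 2, 3]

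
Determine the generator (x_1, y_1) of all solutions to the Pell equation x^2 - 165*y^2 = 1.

First expand sqrt(165) as a continued fraction. With x_i = (sqrt(165) + m_i)/d_i and (m_0, d_0) = (0, 1): a_0 = floor(sqrt(165)) = 12, since 12^2 = 144 <= 165 < 169 = 13^2.
Iterate m_{i+1} = d_i*a_i - m_i, d_{i+1} = (165 - m_{i+1}^2)/d_i, a_{i+1} = floor((a_0 + m_{i+1})/d_{i+1}):
  m_1 = 1*12 - 0 = 12, d_1 = (165 - 12^2)/1 = 21/1 = 21, a_1 = floor((12 + 12)/21) = 1.
  m_2 = 21*1 - 12 = 9, d_2 = (165 - 9^2)/21 = 84/21 = 4, a_2 = floor((12 + 9)/4) = 5.
  m_3 = 4*5 - 9 = 11, d_3 = (165 - 11^2)/4 = 44/4 = 11, a_3 = floor((12 + 11)/11) = 2.
  m_4 = 11*2 - 11 = 11, d_4 = (165 - 11^2)/11 = 44/11 = 4, a_4 = floor((12 + 11)/4) = 5.
  m_5 = 4*5 - 11 = 9, d_5 = (165 - 9^2)/4 = 84/4 = 21, a_5 = floor((12 + 9)/21) = 1.
  m_6 = 21*1 - 9 = 12, d_6 = (165 - 12^2)/21 = 21/21 = 1, a_6 = floor((12 + 12)/1) = 24.
  m_7 = 1*24 - 12 = 12, d_7 = (165 - 12^2)/1 = 21/1 = 21: (m_7, d_7) = (m_1, d_1) = (12, 21), so from here the quotients repeat a_1, ..., a_6; the period length is 6.
So sqrt(165) = [12; (1, 5, 2, 5, 1, 24)] with period length k = 6.
k is even, so the fundamental solution of x^2 - 165y^2 = 1 is (p_{k-1}, q_{k-1}) = (p_5, q_5); compute convergents through index 5.
Convergents (p_i = a_i*p_{i-1} + p_{i-2}, q_i = a_i*q_{i-1} + q_{i-2} with p_{-2}=0, p_{-1}=1, q_{-2}=1, q_{-1}=0):
  i=0: a_0=12, p_0 = 12*1 + 0 = 12, q_0 = 12*0 + 1 = 1.
  i=1: a_1=1, p_1 = 1*12 + 1 = 13, q_1 = 1*1 + 0 = 1.
  i=2: a_2=5, p_2 = 5*13 + 12 = 77, q_2 = 5*1 + 1 = 6.
  i=3: a_3=2, p_3 = 2*77 + 13 = 167, q_3 = 2*6 + 1 = 13.
  i=4: a_4=5, p_4 = 5*167 + 77 = 912, q_4 = 5*13 + 6 = 71.
  i=5: a_5=1, p_5 = 1*912 + 167 = 1079, q_5 = 1*71 + 13 = 84.
Check: 1079^2 - 165*84^2 = 1164241 - 1164240 = 1, so (x, y) = (1079, 84) solves the equation, and by the theorem it is the least positive solution.

(x, y) = (1079, 84)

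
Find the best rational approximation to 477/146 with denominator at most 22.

Expand x = 477/146 as a continued fraction with the Euclidean algorithm:
  477 = 3*146 + 39, so a_0 = 3.
  146 = 3*39 + 29, so a_1 = 3.
  39 = 1*29 + 10, so a_2 = 1.
  29 = 2*10 + 9, so a_3 = 2.
  10 = 1*9 + 1, so a_4 = 1.
  9 = 9*1 + 0, so a_5 = 9.
so x = [3; 3, 1, 2, 1, 9].
Convergents (p_i = a_i*p_{i-1} + p_{i-2}, q_i = a_i*q_{i-1} + q_{i-2} with p_{-2}=0, p_{-1}=1, q_{-2}=1, q_{-1}=0), until the denominator exceeds 22:
  i=0: a_0=3, p_0 = 3*1 + 0 = 3, q_0 = 3*0 + 1 = 1.
  i=1: a_1=3, p_1 = 3*3 + 1 = 10, q_1 = 3*1 + 0 = 3.
  i=2: a_2=1, p_2 = 1*10 + 3 = 13, q_2 = 1*3 + 1 = 4.
  i=3: a_3=2, p_3 = 2*13 + 10 = 36, q_3 = 2*4 + 3 = 11.
  i=4: a_4=1, p_4 = 1*36 + 13 = 49, q_4 = 1*11 + 4 = 15.
  i=5: a_5=9, p_5 = 9*49 + 36 = 477, q_5 = 9*15 + 11 = 146.
q_5 = 146 > 22, so the last convergent with denominator <= 22 is p_4/q_4 = 49/15.
The closest fraction with denominator <= 22 is either p_4/q_4 or the intermediate fraction (k*p_4 + p_3)/(k*q_4 + q_3) with the largest k >= 1 whose denominator stays <= 22; these approach x as k grows, and every other convergent or intermediate fraction in range is farther away.
Largest k: floor((22 - q_3)/q_4) = floor((22 - 11)/15) = 0.
Since k = 0, no intermediate fraction beyond p_4/q_4 has denominator <= 22, so the convergent 49/15 is the closest (its error is |477*15 - 49*146|/(146*15) = 1/2190).

49/15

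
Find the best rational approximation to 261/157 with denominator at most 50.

Expand x = 261/157 as a continued fraction with the Euclidean algorithm:
  261 = 1*157 + 104, so a_0 = 1.
  157 = 1*104 + 53, so a_1 = 1.
  104 = 1*53 + 51, so a_2 = 1.
  53 = 1*51 + 2, so a_3 = 1.
  51 = 25*2 + 1, so a_4 = 25.
  2 = 2*1 + 0, so a_5 = 2.
so x = [1; 1, 1, 1, 25, 2].
Convergents (p_i = a_i*p_{i-1} + p_{i-2}, q_i = a_i*q_{i-1} + q_{i-2} with p_{-2}=0, p_{-1}=1, q_{-2}=1, q_{-1}=0), until the denominator exceeds 50:
  i=0: a_0=1, p_0 = 1*1 + 0 = 1, q_0 = 1*0 + 1 = 1.
  i=1: a_1=1, p_1 = 1*1 + 1 = 2, q_1 = 1*1 + 0 = 1.
  i=2: a_2=1, p_2 = 1*2 + 1 = 3, q_2 = 1*1 + 1 = 2.
  i=3: a_3=1, p_3 = 1*3 + 2 = 5, q_3 = 1*2 + 1 = 3.
  i=4: a_4=25, p_4 = 25*5 + 3 = 128, q_4 = 25*3 + 2 = 77.
q_4 = 77 > 50, so the last convergent with denominator <= 50 is p_3/q_3 = 5/3.
The closest fraction with denominator <= 50 is either p_3/q_3 or the intermediate fraction (k*p_3 + p_2)/(k*q_3 + q_2) with the largest k >= 1 whose denominator stays <= 50; these approach x as k grows, and every other convergent or intermediate fraction in range is farther away.
Largest k: floor((50 - q_2)/q_3) = floor((50 - 2)/3) = 16.
That gives (16*5 + 3)/(16*3 + 2) = 83/50.
Compare the errors: |x - 5/3| = |261*3 - 5*157|/(157*3) = 2/471, and |x - 83/50| = |261*50 - 83*157|/(157*50) = 19/7850.
Cross-multiplying, 19*471 = 8949 < 15700 = 2*7850, so 19/7850 is smaller: the intermediate fraction 83/50 is closer to x than 5/3.

83/50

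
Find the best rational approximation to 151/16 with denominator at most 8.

Expand x = 151/16 as a continued fraction with the Euclidean algorithm:
  151 = 9*16 + 7, so a_0 = 9.
  16 = 2*7 + 2, so a_1 = 2.
  7 = 3*2 + 1, so a_2 = 3.
  2 = 2*1 + 0, so a_3 = 2.
so x = [9; 2, 3, 2].
Convergents (p_i = a_i*p_{i-1} + p_{i-2}, q_i = a_i*q_{i-1} + q_{i-2} with p_{-2}=0, p_{-1}=1, q_{-2}=1, q_{-1}=0), until the denominator exceeds 8:
  i=0: a_0=9, p_0 = 9*1 + 0 = 9, q_0 = 9*0 + 1 = 1.
  i=1: a_1=2, p_1 = 2*9 + 1 = 19, q_1 = 2*1 + 0 = 2.
  i=2: a_2=3, p_2 = 3*19 + 9 = 66, q_2 = 3*2 + 1 = 7.
  i=3: a_3=2, p_3 = 2*66 + 19 = 151, q_3 = 2*7 + 2 = 16.
q_3 = 16 > 8, so the last convergent with denominator <= 8 is p_2/q_2 = 66/7.
The closest fraction with denominator <= 8 is either p_2/q_2 or the intermediate fraction (k*p_2 + p_1)/(k*q_2 + q_1) with the largest k >= 1 whose denominator stays <= 8; these approach x as k grows, and every other convergent or intermediate fraction in range is farther away.
Largest k: floor((8 - q_1)/q_2) = floor((8 - 2)/7) = 0.
Since k = 0, no intermediate fraction beyond p_2/q_2 has denominator <= 8, so the convergent 66/7 is the closest (its error is |151*7 - 66*16|/(16*7) = 1/112).

66/7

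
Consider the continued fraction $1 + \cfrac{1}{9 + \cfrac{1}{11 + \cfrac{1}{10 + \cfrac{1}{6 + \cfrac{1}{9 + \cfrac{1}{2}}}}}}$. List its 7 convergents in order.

1/1, 10/9, 111/100, 1120/1009, 6831/6154, 62599/56395, 132029/118944

Using the convergent recurrence p_i = a_i*p_{i-1} + p_{i-2}, q_i = a_i*q_{i-1} + q_{i-2} with p_{-2}=0, p_{-1}=1, q_{-2}=1, q_{-1}=0:
  i=0: a_0=1, p_0 = 1*1 + 0 = 1, q_0 = 1*0 + 1 = 1.
  i=1: a_1=9, p_1 = 9*1 + 1 = 10, q_1 = 9*1 + 0 = 9.
  i=2: a_2=11, p_2 = 11*10 + 1 = 111, q_2 = 11*9 + 1 = 100.
  i=3: a_3=10, p_3 = 10*111 + 10 = 1120, q_3 = 10*100 + 9 = 1009.
  i=4: a_4=6, p_4 = 6*1120 + 111 = 6831, q_4 = 6*1009 + 100 = 6154.
  i=5: a_5=9, p_5 = 9*6831 + 1120 = 62599, q_5 = 9*6154 + 1009 = 56395.
  i=6: a_6=2, p_6 = 2*62599 + 6831 = 132029, q_6 = 2*56395 + 6154 = 118944.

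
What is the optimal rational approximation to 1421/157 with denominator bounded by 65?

534/59

Expand x = 1421/157 as a continued fraction with the Euclidean algorithm:
  1421 = 9*157 + 8, so a_0 = 9.
  157 = 19*8 + 5, so a_1 = 19.
  8 = 1*5 + 3, so a_2 = 1.
  5 = 1*3 + 2, so a_3 = 1.
  3 = 1*2 + 1, so a_4 = 1.
  2 = 2*1 + 0, so a_5 = 2.
so x = [9; 19, 1, 1, 1, 2].
Convergents (p_i = a_i*p_{i-1} + p_{i-2}, q_i = a_i*q_{i-1} + q_{i-2} with p_{-2}=0, p_{-1}=1, q_{-2}=1, q_{-1}=0), until the denominator exceeds 65:
  i=0: a_0=9, p_0 = 9*1 + 0 = 9, q_0 = 9*0 + 1 = 1.
  i=1: a_1=19, p_1 = 19*9 + 1 = 172, q_1 = 19*1 + 0 = 19.
  i=2: a_2=1, p_2 = 1*172 + 9 = 181, q_2 = 1*19 + 1 = 20.
  i=3: a_3=1, p_3 = 1*181 + 172 = 353, q_3 = 1*20 + 19 = 39.
  i=4: a_4=1, p_4 = 1*353 + 181 = 534, q_4 = 1*39 + 20 = 59.
  i=5: a_5=2, p_5 = 2*534 + 353 = 1421, q_5 = 2*59 + 39 = 157.
q_5 = 157 > 65, so the last convergent with denominator <= 65 is p_4/q_4 = 534/59.
The closest fraction with denominator <= 65 is either p_4/q_4 or the intermediate fraction (k*p_4 + p_3)/(k*q_4 + q_3) with the largest k >= 1 whose denominator stays <= 65; these approach x as k grows, and every other convergent or intermediate fraction in range is farther away.
Largest k: floor((65 - q_3)/q_4) = floor((65 - 39)/59) = 0.
Since k = 0, no intermediate fraction beyond p_4/q_4 has denominator <= 65, so the convergent 534/59 is the closest (its error is |1421*59 - 534*157|/(157*59) = 1/9263).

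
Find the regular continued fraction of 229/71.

Run the Euclidean algorithm on 229 and 71; the successive quotients are the partial quotients a_0, a_1, ... (each step inverts the fractional part left over by the previous one):
  229 = 3*71 + 16, so a_0 = 3.
  71 = 4*16 + 7, so a_1 = 4.
  16 = 2*7 + 2, so a_2 = 2.
  7 = 3*2 + 1, so a_3 = 3.
  2 = 2*1 + 0, so a_4 = 2.
The remainder reaches 0 after 5 divisions, so the expansion has 5 partial quotients, read off in order.

[3; 4, 2, 3, 2]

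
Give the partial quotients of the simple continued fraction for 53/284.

[0; 5, 2, 1, 3, 1, 3]

Run the Euclidean algorithm on 53 and 284; the successive quotients are the partial quotients a_0, a_1, ... (each step inverts the fractional part left over by the previous one):
  53 = 0*284 + 53, so a_0 = 0.
  284 = 5*53 + 19, so a_1 = 5.
  53 = 2*19 + 15, so a_2 = 2.
  19 = 1*15 + 4, so a_3 = 1.
  15 = 3*4 + 3, so a_4 = 3.
  4 = 1*3 + 1, so a_5 = 1.
  3 = 3*1 + 0, so a_6 = 3.
The remainder reaches 0 after 7 divisions, so the expansion has 7 partial quotients, read off in order.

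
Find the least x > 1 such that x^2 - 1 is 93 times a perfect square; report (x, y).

(x, y) = (12151, 1260)

First expand sqrt(93) as a continued fraction. With x_i = (sqrt(93) + m_i)/d_i and (m_0, d_0) = (0, 1): a_0 = floor(sqrt(93)) = 9, since 9^2 = 81 <= 93 < 100 = 10^2.
Iterate m_{i+1} = d_i*a_i - m_i, d_{i+1} = (93 - m_{i+1}^2)/d_i, a_{i+1} = floor((a_0 + m_{i+1})/d_{i+1}):
  m_1 = 1*9 - 0 = 9, d_1 = (93 - 9^2)/1 = 12/1 = 12, a_1 = floor((9 + 9)/12) = 1.
  m_2 = 12*1 - 9 = 3, d_2 = (93 - 3^2)/12 = 84/12 = 7, a_2 = floor((9 + 3)/7) = 1.
  m_3 = 7*1 - 3 = 4, d_3 = (93 - 4^2)/7 = 77/7 = 11, a_3 = floor((9 + 4)/11) = 1.
  m_4 = 11*1 - 4 = 7, d_4 = (93 - 7^2)/11 = 44/11 = 4, a_4 = floor((9 + 7)/4) = 4.
  m_5 = 4*4 - 7 = 9, d_5 = (93 - 9^2)/4 = 12/4 = 3, a_5 = floor((9 + 9)/3) = 6.
  m_6 = 3*6 - 9 = 9, d_6 = (93 - 9^2)/3 = 12/3 = 4, a_6 = floor((9 + 9)/4) = 4.
  m_7 = 4*4 - 9 = 7, d_7 = (93 - 7^2)/4 = 44/4 = 11, a_7 = floor((9 + 7)/11) = 1.
  m_8 = 11*1 - 7 = 4, d_8 = (93 - 4^2)/11 = 77/11 = 7, a_8 = floor((9 + 4)/7) = 1.
  m_9 = 7*1 - 4 = 3, d_9 = (93 - 3^2)/7 = 84/7 = 12, a_9 = floor((9 + 3)/12) = 1.
  m_10 = 12*1 - 3 = 9, d_10 = (93 - 9^2)/12 = 12/12 = 1, a_10 = floor((9 + 9)/1) = 18.
  m_11 = 1*18 - 9 = 9, d_11 = (93 - 9^2)/1 = 12/1 = 12: (m_11, d_11) = (m_1, d_1) = (9, 12), so from here the quotients repeat a_1, ..., a_10; the period length is 10.
So sqrt(93) = [9; (1, 1, 1, 4, 6, 4, 1, 1, 1, 18)] with period length k = 10.
k is even, so the fundamental solution of x^2 - 93y^2 = 1 is (p_{k-1}, q_{k-1}) = (p_9, q_9); compute convergents through index 9.
Convergents (p_i = a_i*p_{i-1} + p_{i-2}, q_i = a_i*q_{i-1} + q_{i-2} with p_{-2}=0, p_{-1}=1, q_{-2}=1, q_{-1}=0):
  i=0: a_0=9, p_0 = 9*1 + 0 = 9, q_0 = 9*0 + 1 = 1.
  i=1: a_1=1, p_1 = 1*9 + 1 = 10, q_1 = 1*1 + 0 = 1.
  i=2: a_2=1, p_2 = 1*10 + 9 = 19, q_2 = 1*1 + 1 = 2.
  i=3: a_3=1, p_3 = 1*19 + 10 = 29, q_3 = 1*2 + 1 = 3.
  i=4: a_4=4, p_4 = 4*29 + 19 = 135, q_4 = 4*3 + 2 = 14.
  i=5: a_5=6, p_5 = 6*135 + 29 = 839, q_5 = 6*14 + 3 = 87.
  i=6: a_6=4, p_6 = 4*839 + 135 = 3491, q_6 = 4*87 + 14 = 362.
  i=7: a_7=1, p_7 = 1*3491 + 839 = 4330, q_7 = 1*362 + 87 = 449.
  i=8: a_8=1, p_8 = 1*4330 + 3491 = 7821, q_8 = 1*449 + 362 = 811.
  i=9: a_9=1, p_9 = 1*7821 + 4330 = 12151, q_9 = 1*811 + 449 = 1260.
Check: 12151^2 - 93*1260^2 = 147646801 - 147646800 = 1, so (x, y) = (12151, 1260) solves the equation, and by the theorem it is the least positive solution.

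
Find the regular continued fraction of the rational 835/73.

[11; 2, 3, 1, 1, 4]

Run the Euclidean algorithm on 835 and 73; the successive quotients are the partial quotients a_0, a_1, ... (each step inverts the fractional part left over by the previous one):
  835 = 11*73 + 32, so a_0 = 11.
  73 = 2*32 + 9, so a_1 = 2.
  32 = 3*9 + 5, so a_2 = 3.
  9 = 1*5 + 4, so a_3 = 1.
  5 = 1*4 + 1, so a_4 = 1.
  4 = 4*1 + 0, so a_5 = 4.
The remainder reaches 0 after 6 divisions, so the expansion has 6 partial quotients, read off in order.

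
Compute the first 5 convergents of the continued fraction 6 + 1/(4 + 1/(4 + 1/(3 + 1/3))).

6/1, 25/4, 106/17, 343/55, 1135/182

Using the convergent recurrence p_i = a_i*p_{i-1} + p_{i-2}, q_i = a_i*q_{i-1} + q_{i-2} with p_{-2}=0, p_{-1}=1, q_{-2}=1, q_{-1}=0:
  i=0: a_0=6, p_0 = 6*1 + 0 = 6, q_0 = 6*0 + 1 = 1.
  i=1: a_1=4, p_1 = 4*6 + 1 = 25, q_1 = 4*1 + 0 = 4.
  i=2: a_2=4, p_2 = 4*25 + 6 = 106, q_2 = 4*4 + 1 = 17.
  i=3: a_3=3, p_3 = 3*106 + 25 = 343, q_3 = 3*17 + 4 = 55.
  i=4: a_4=3, p_4 = 3*343 + 106 = 1135, q_4 = 3*55 + 17 = 182.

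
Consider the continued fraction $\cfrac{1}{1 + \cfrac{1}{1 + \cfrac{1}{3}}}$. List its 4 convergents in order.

0/1, 1/1, 1/2, 4/7

Using the convergent recurrence p_i = a_i*p_{i-1} + p_{i-2}, q_i = a_i*q_{i-1} + q_{i-2} with p_{-2}=0, p_{-1}=1, q_{-2}=1, q_{-1}=0:
  i=0: a_0=0, p_0 = 0*1 + 0 = 0, q_0 = 0*0 + 1 = 1.
  i=1: a_1=1, p_1 = 1*0 + 1 = 1, q_1 = 1*1 + 0 = 1.
  i=2: a_2=1, p_2 = 1*1 + 0 = 1, q_2 = 1*1 + 1 = 2.
  i=3: a_3=3, p_3 = 3*1 + 1 = 4, q_3 = 3*2 + 1 = 7.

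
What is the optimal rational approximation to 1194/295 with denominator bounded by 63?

85/21

Expand x = 1194/295 as a continued fraction with the Euclidean algorithm:
  1194 = 4*295 + 14, so a_0 = 4.
  295 = 21*14 + 1, so a_1 = 21.
  14 = 14*1 + 0, so a_2 = 14.
so x = [4; 21, 14].
Convergents (p_i = a_i*p_{i-1} + p_{i-2}, q_i = a_i*q_{i-1} + q_{i-2} with p_{-2}=0, p_{-1}=1, q_{-2}=1, q_{-1}=0), until the denominator exceeds 63:
  i=0: a_0=4, p_0 = 4*1 + 0 = 4, q_0 = 4*0 + 1 = 1.
  i=1: a_1=21, p_1 = 21*4 + 1 = 85, q_1 = 21*1 + 0 = 21.
  i=2: a_2=14, p_2 = 14*85 + 4 = 1194, q_2 = 14*21 + 1 = 295.
q_2 = 295 > 63, so the last convergent with denominator <= 63 is p_1/q_1 = 85/21.
The closest fraction with denominator <= 63 is either p_1/q_1 or the intermediate fraction (k*p_1 + p_0)/(k*q_1 + q_0) with the largest k >= 1 whose denominator stays <= 63; these approach x as k grows, and every other convergent or intermediate fraction in range is farther away.
Largest k: floor((63 - q_0)/q_1) = floor((63 - 1)/21) = 2.
That gives (2*85 + 4)/(2*21 + 1) = 174/43.
Compare the errors: |x - 85/21| = |1194*21 - 85*295|/(295*21) = 1/6195, and |x - 174/43| = |1194*43 - 174*295|/(295*43) = 12/12685.
Cross-multiplying, 1*12685 = 12685 < 74340 = 12*6195, so 1/6195 is smaller: the convergent 85/21 is closer to x than 174/43.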